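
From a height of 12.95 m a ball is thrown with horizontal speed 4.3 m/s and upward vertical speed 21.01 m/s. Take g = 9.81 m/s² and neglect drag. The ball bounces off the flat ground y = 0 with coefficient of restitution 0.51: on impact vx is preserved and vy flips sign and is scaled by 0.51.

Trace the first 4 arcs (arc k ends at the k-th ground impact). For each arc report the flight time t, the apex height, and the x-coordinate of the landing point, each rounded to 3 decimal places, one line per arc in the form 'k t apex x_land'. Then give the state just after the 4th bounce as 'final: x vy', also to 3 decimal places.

1 4.830 35.448 20.769
2 2.742 9.220 32.560
3 1.398 2.398 38.573
4 0.713 0.624 41.640
final: 41.640 1.784

Arc 1: start y=12.950, vy=21.010 → t=4.830, apex=35.448, x_land=20.769, impact vy=-26.372
  bounce: vy ← 0.51·26.372 = 13.450
Arc 2: start y=0.000, vy=13.450 → t=2.742, apex=9.220, x_land=32.560, impact vy=-13.450
  bounce: vy ← 0.51·13.450 = 6.859
Arc 3: start y=0.000, vy=6.859 → t=1.398, apex=2.398, x_land=38.573, impact vy=-6.859
  bounce: vy ← 0.51·6.859 = 3.498
Arc 4: start y=0.000, vy=3.498 → t=0.713, apex=0.624, x_land=41.640, impact vy=-3.498
  bounce: vy ← 0.51·3.498 = 1.784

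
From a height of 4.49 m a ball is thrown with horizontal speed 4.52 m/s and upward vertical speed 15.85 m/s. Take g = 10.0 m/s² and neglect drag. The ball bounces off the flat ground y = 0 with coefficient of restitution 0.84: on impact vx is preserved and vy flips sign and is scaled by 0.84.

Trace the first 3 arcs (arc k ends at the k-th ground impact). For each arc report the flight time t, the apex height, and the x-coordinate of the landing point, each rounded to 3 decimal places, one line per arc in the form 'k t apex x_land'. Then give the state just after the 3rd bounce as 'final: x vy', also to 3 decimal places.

Arc 1: start y=4.490, vy=15.850 → t=3.432, apex=17.051, x_land=15.511, impact vy=-18.467
  bounce: vy ← 0.84·18.467 = 15.512
Arc 2: start y=0.000, vy=15.512 → t=3.102, apex=12.031, x_land=29.534, impact vy=-15.512
  bounce: vy ← 0.84·15.512 = 13.030
Arc 3: start y=0.000, vy=13.030 → t=2.606, apex=8.489, x_land=41.313, impact vy=-13.030
  bounce: vy ← 0.84·13.030 = 10.945

1 3.432 17.051 15.511
2 3.102 12.031 29.534
3 2.606 8.489 41.313
final: 41.313 10.945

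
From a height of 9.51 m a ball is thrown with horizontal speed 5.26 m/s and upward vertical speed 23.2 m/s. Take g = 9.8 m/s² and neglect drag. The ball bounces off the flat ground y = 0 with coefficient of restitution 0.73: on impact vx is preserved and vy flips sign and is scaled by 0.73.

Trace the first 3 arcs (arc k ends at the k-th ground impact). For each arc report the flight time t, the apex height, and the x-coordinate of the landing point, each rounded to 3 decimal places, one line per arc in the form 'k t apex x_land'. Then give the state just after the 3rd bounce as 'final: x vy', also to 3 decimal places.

1 5.114 36.971 26.901
2 4.010 19.702 47.995
3 2.928 10.499 63.394
final: 63.394 10.472

Arc 1: start y=9.510, vy=23.200 → t=5.114, apex=36.971, x_land=26.901, impact vy=-26.919
  bounce: vy ← 0.73·26.919 = 19.651
Arc 2: start y=0.000, vy=19.651 → t=4.010, apex=19.702, x_land=47.995, impact vy=-19.651
  bounce: vy ← 0.73·19.651 = 14.345
Arc 3: start y=0.000, vy=14.345 → t=2.928, apex=10.499, x_land=63.394, impact vy=-14.345
  bounce: vy ← 0.73·14.345 = 10.472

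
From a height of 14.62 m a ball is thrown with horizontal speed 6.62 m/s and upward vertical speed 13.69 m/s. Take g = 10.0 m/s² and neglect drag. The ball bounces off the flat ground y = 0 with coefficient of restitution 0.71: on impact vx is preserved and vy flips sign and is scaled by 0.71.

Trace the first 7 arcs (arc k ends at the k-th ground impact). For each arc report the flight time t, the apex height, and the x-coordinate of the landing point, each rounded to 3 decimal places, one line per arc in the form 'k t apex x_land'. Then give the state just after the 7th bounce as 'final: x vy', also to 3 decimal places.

Arc 1: start y=14.620, vy=13.690 → t=3.559, apex=23.991, x_land=23.564, impact vy=-21.905
  bounce: vy ← 0.71·21.905 = 15.552
Arc 2: start y=0.000, vy=15.552 → t=3.110, apex=12.094, x_land=44.155, impact vy=-15.552
  bounce: vy ← 0.71·15.552 = 11.042
Arc 3: start y=0.000, vy=11.042 → t=2.208, apex=6.096, x_land=58.775, impact vy=-11.042
  bounce: vy ← 0.71·11.042 = 7.840
Arc 4: start y=0.000, vy=7.840 → t=1.568, apex=3.073, x_land=69.155, impact vy=-7.840
  bounce: vy ← 0.71·7.840 = 5.566
Arc 5: start y=0.000, vy=5.566 → t=1.113, apex=1.549, x_land=76.525, impact vy=-5.566
  bounce: vy ← 0.71·5.566 = 3.952
Arc 6: start y=0.000, vy=3.952 → t=0.790, apex=0.781, x_land=81.757, impact vy=-3.952
  bounce: vy ← 0.71·3.952 = 2.806
Arc 7: start y=0.000, vy=2.806 → t=0.561, apex=0.394, x_land=85.472, impact vy=-2.806
  bounce: vy ← 0.71·2.806 = 1.992

1 3.559 23.991 23.564
2 3.110 12.094 44.155
3 2.208 6.096 58.775
4 1.568 3.073 69.155
5 1.113 1.549 76.525
6 0.790 0.781 81.757
7 0.561 0.394 85.472
final: 85.472 1.992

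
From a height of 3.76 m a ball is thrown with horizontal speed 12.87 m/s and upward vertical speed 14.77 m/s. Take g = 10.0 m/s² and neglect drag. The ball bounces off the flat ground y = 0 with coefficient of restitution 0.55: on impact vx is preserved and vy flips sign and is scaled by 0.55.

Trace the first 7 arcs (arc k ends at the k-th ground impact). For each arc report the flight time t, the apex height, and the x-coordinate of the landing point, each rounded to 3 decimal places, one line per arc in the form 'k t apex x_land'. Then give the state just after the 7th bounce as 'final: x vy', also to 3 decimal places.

1 3.190 14.668 41.052
2 1.884 4.437 65.300
3 1.036 1.342 78.636
4 0.570 0.406 85.971
5 0.313 0.123 90.005
6 0.172 0.037 92.224
7 0.095 0.011 93.444
final: 93.444 0.261

Arc 1: start y=3.760, vy=14.770 → t=3.190, apex=14.668, x_land=41.052, impact vy=-17.128
  bounce: vy ← 0.55·17.128 = 9.420
Arc 2: start y=0.000, vy=9.420 → t=1.884, apex=4.437, x_land=65.300, impact vy=-9.420
  bounce: vy ← 0.55·9.420 = 5.181
Arc 3: start y=0.000, vy=5.181 → t=1.036, apex=1.342, x_land=78.636, impact vy=-5.181
  bounce: vy ← 0.55·5.181 = 2.850
Arc 4: start y=0.000, vy=2.850 → t=0.570, apex=0.406, x_land=85.971, impact vy=-2.850
  bounce: vy ← 0.55·2.850 = 1.567
Arc 5: start y=0.000, vy=1.567 → t=0.313, apex=0.123, x_land=90.005, impact vy=-1.567
  bounce: vy ← 0.55·1.567 = 0.862
Arc 6: start y=0.000, vy=0.862 → t=0.172, apex=0.037, x_land=92.224, impact vy=-0.862
  bounce: vy ← 0.55·0.862 = 0.474
Arc 7: start y=0.000, vy=0.474 → t=0.095, apex=0.011, x_land=93.444, impact vy=-0.474
  bounce: vy ← 0.55·0.474 = 0.261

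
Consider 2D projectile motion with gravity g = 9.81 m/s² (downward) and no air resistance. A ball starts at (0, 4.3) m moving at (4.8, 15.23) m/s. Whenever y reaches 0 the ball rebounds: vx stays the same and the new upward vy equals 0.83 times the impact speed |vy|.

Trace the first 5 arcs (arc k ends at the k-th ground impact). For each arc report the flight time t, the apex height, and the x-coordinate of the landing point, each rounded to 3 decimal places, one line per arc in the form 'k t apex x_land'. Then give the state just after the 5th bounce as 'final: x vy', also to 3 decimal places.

Arc 1: start y=4.300, vy=15.230 → t=3.365, apex=16.122, x_land=16.154, impact vy=-17.785
  bounce: vy ← 0.83·17.785 = 14.762
Arc 2: start y=0.000, vy=14.762 → t=3.010, apex=11.107, x_land=30.600, impact vy=-14.762
  bounce: vy ← 0.83·14.762 = 12.252
Arc 3: start y=0.000, vy=12.252 → t=2.498, apex=7.651, x_land=42.590, impact vy=-12.252
  bounce: vy ← 0.83·12.252 = 10.169
Arc 4: start y=0.000, vy=10.169 → t=2.073, apex=5.271, x_land=52.542, impact vy=-10.169
  bounce: vy ← 0.83·10.169 = 8.441
Arc 5: start y=0.000, vy=8.441 → t=1.721, apex=3.631, x_land=60.802, impact vy=-8.441
  bounce: vy ← 0.83·8.441 = 7.006

1 3.365 16.122 16.154
2 3.010 11.107 30.600
3 2.498 7.651 42.590
4 2.073 5.271 52.542
5 1.721 3.631 60.802
final: 60.802 7.006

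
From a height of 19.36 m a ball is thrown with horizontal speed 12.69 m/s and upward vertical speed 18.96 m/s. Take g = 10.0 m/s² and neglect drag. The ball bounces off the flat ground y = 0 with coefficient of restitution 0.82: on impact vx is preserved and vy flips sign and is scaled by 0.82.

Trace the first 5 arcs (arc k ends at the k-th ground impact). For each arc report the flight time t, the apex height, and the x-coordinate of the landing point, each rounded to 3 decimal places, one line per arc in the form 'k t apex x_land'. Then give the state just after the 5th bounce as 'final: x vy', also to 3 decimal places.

Arc 1: start y=19.360, vy=18.960 → t=4.629, apex=37.334, x_land=58.736, impact vy=-27.325
  bounce: vy ← 0.82·27.325 = 22.407
Arc 2: start y=0.000, vy=22.407 → t=4.481, apex=25.103, x_land=115.605, impact vy=-22.407
  bounce: vy ← 0.82·22.407 = 18.374
Arc 3: start y=0.000, vy=18.374 → t=3.675, apex=16.880, x_land=162.237, impact vy=-18.374
  bounce: vy ← 0.82·18.374 = 15.066
Arc 4: start y=0.000, vy=15.066 → t=3.013, apex=11.350, x_land=200.476, impact vy=-15.066
  bounce: vy ← 0.82·15.066 = 12.354
Arc 5: start y=0.000, vy=12.354 → t=2.471, apex=7.632, x_land=231.831, impact vy=-12.354
  bounce: vy ← 0.82·12.354 = 10.131

1 4.629 37.334 58.736
2 4.481 25.103 115.605
3 3.675 16.880 162.237
4 3.013 11.350 200.476
5 2.471 7.632 231.831
final: 231.831 10.131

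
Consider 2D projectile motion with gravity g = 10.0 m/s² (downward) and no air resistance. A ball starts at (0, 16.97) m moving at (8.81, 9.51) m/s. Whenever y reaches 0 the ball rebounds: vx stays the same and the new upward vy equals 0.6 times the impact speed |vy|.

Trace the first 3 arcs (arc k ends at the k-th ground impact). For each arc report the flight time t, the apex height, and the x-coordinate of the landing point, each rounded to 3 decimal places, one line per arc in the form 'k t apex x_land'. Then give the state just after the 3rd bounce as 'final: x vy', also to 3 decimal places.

1 3.024 21.492 26.644
2 2.488 7.737 48.562
3 1.493 2.785 61.713
final: 61.713 4.478

Arc 1: start y=16.970, vy=9.510 → t=3.024, apex=21.492, x_land=26.644, impact vy=-20.733
  bounce: vy ← 0.6·20.733 = 12.440
Arc 2: start y=0.000, vy=12.440 → t=2.488, apex=7.737, x_land=48.562, impact vy=-12.440
  bounce: vy ← 0.6·12.440 = 7.464
Arc 3: start y=0.000, vy=7.464 → t=1.493, apex=2.785, x_land=61.713, impact vy=-7.464
  bounce: vy ← 0.6·7.464 = 4.478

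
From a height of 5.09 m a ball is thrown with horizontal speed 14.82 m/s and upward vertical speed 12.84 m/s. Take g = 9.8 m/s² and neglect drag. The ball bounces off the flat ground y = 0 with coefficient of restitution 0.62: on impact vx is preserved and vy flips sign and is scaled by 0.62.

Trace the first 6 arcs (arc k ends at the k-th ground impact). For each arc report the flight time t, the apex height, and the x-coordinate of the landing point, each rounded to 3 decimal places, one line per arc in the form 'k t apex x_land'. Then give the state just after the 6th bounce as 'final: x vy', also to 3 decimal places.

1 2.970 13.502 44.018
2 2.058 5.190 74.522
3 1.276 1.995 93.435
4 0.791 0.767 105.161
5 0.491 0.295 112.431
6 0.304 0.113 116.938
final: 116.938 0.924

Arc 1: start y=5.090, vy=12.840 → t=2.970, apex=13.502, x_land=44.018, impact vy=-16.267
  bounce: vy ← 0.62·16.267 = 10.086
Arc 2: start y=0.000, vy=10.086 → t=2.058, apex=5.190, x_land=74.522, impact vy=-10.086
  bounce: vy ← 0.62·10.086 = 6.253
Arc 3: start y=0.000, vy=6.253 → t=1.276, apex=1.995, x_land=93.435, impact vy=-6.253
  bounce: vy ← 0.62·6.253 = 3.877
Arc 4: start y=0.000, vy=3.877 → t=0.791, apex=0.767, x_land=105.161, impact vy=-3.877
  bounce: vy ← 0.62·3.877 = 2.404
Arc 5: start y=0.000, vy=2.404 → t=0.491, apex=0.295, x_land=112.431, impact vy=-2.404
  bounce: vy ← 0.62·2.404 = 1.490
Arc 6: start y=0.000, vy=1.490 → t=0.304, apex=0.113, x_land=116.938, impact vy=-1.490
  bounce: vy ← 0.62·1.490 = 0.924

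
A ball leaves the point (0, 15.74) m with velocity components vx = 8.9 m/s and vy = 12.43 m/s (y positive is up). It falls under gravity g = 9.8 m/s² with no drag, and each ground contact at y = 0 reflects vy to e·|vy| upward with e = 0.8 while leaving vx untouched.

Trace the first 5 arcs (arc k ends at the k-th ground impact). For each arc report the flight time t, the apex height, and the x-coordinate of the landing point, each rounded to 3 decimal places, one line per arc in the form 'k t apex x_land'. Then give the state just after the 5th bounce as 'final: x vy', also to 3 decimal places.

1 3.464 23.623 30.830
2 3.513 15.119 62.096
3 2.810 9.676 87.110
4 2.248 6.193 107.120
5 1.799 3.963 123.129
final: 123.129 7.051

Arc 1: start y=15.740, vy=12.430 → t=3.464, apex=23.623, x_land=30.830, impact vy=-21.518
  bounce: vy ← 0.8·21.518 = 17.214
Arc 2: start y=0.000, vy=17.214 → t=3.513, apex=15.119, x_land=62.096, impact vy=-17.214
  bounce: vy ← 0.8·17.214 = 13.771
Arc 3: start y=0.000, vy=13.771 → t=2.810, apex=9.676, x_land=87.110, impact vy=-13.771
  bounce: vy ← 0.8·13.771 = 11.017
Arc 4: start y=0.000, vy=11.017 → t=2.248, apex=6.193, x_land=107.120, impact vy=-11.017
  bounce: vy ← 0.8·11.017 = 8.814
Arc 5: start y=0.000, vy=8.814 → t=1.799, apex=3.963, x_land=123.129, impact vy=-8.814
  bounce: vy ← 0.8·8.814 = 7.051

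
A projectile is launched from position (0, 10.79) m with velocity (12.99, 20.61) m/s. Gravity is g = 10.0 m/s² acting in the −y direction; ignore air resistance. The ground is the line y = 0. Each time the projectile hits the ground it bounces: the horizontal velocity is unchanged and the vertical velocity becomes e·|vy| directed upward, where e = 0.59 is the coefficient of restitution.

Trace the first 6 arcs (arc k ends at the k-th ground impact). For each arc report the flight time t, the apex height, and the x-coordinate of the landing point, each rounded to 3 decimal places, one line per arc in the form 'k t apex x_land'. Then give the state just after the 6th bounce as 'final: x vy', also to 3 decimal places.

1 4.592 32.029 59.649
2 2.987 11.149 98.444
3 1.762 3.881 121.333
4 1.040 1.351 134.838
5 0.613 0.470 142.806
6 0.362 0.164 147.507
final: 147.507 1.068

Arc 1: start y=10.790, vy=20.610 → t=4.592, apex=32.029, x_land=59.649, impact vy=-25.310
  bounce: vy ← 0.59·25.310 = 14.933
Arc 2: start y=0.000, vy=14.933 → t=2.987, apex=11.149, x_land=98.444, impact vy=-14.933
  bounce: vy ← 0.59·14.933 = 8.810
Arc 3: start y=0.000, vy=8.810 → t=1.762, apex=3.881, x_land=121.333, impact vy=-8.810
  bounce: vy ← 0.59·8.810 = 5.198
Arc 4: start y=0.000, vy=5.198 → t=1.040, apex=1.351, x_land=134.838, impact vy=-5.198
  bounce: vy ← 0.59·5.198 = 3.067
Arc 5: start y=0.000, vy=3.067 → t=0.613, apex=0.470, x_land=142.806, impact vy=-3.067
  bounce: vy ← 0.59·3.067 = 1.809
Arc 6: start y=0.000, vy=1.809 → t=0.362, apex=0.164, x_land=147.507, impact vy=-1.809
  bounce: vy ← 0.59·1.809 = 1.068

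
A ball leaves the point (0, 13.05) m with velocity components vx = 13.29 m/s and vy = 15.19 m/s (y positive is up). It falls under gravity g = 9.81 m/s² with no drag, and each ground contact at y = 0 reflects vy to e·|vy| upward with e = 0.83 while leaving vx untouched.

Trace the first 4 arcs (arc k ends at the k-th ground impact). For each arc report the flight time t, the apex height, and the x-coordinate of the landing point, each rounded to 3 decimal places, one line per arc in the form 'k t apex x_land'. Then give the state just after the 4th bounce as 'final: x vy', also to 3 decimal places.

Arc 1: start y=13.050, vy=15.190 → t=3.797, apex=24.810, x_land=50.468, impact vy=-22.063
  bounce: vy ← 0.83·22.063 = 18.312
Arc 2: start y=0.000, vy=18.312 → t=3.733, apex=17.092, x_land=100.085, impact vy=-18.312
  bounce: vy ← 0.83·18.312 = 15.199
Arc 3: start y=0.000, vy=15.199 → t=3.099, apex=11.775, x_land=141.267, impact vy=-15.199
  bounce: vy ← 0.83·15.199 = 12.615
Arc 4: start y=0.000, vy=12.615 → t=2.572, apex=8.111, x_land=175.448, impact vy=-12.615
  bounce: vy ← 0.83·12.615 = 10.471

1 3.797 24.810 50.468
2 3.733 17.092 100.085
3 3.099 11.775 141.267
4 2.572 8.111 175.448
final: 175.448 10.471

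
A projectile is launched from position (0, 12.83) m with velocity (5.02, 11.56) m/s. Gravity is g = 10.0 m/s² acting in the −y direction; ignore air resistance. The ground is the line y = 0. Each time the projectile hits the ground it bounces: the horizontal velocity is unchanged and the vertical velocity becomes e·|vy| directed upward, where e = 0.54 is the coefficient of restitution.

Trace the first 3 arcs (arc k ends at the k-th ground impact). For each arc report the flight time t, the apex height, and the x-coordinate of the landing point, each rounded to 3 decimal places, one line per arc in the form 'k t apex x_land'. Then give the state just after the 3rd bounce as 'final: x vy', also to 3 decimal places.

Arc 1: start y=12.830, vy=11.560 → t=3.131, apex=19.512, x_land=15.720, impact vy=-19.754
  bounce: vy ← 0.54·19.754 = 10.667
Arc 2: start y=0.000, vy=10.667 → t=2.133, apex=5.690, x_land=26.430, impact vy=-10.667
  bounce: vy ← 0.54·10.667 = 5.760
Arc 3: start y=0.000, vy=5.760 → t=1.152, apex=1.659, x_land=32.213, impact vy=-5.760
  bounce: vy ← 0.54·5.760 = 3.111

1 3.131 19.512 15.720
2 2.133 5.690 26.430
3 1.152 1.659 32.213
final: 32.213 3.111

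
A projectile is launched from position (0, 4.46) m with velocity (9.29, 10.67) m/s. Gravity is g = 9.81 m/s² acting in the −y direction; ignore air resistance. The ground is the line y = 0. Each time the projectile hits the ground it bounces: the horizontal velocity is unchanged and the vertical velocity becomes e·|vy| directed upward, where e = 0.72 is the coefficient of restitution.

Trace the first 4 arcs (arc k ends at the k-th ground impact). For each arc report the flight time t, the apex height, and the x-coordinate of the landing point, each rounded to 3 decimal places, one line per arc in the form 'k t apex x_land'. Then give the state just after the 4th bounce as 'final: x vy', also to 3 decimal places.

Arc 1: start y=4.460, vy=10.670 → t=2.534, apex=10.263, x_land=23.542, impact vy=-14.190
  bounce: vy ← 0.72·14.190 = 10.217
Arc 2: start y=0.000, vy=10.217 → t=2.083, apex=5.320, x_land=42.893, impact vy=-10.217
  bounce: vy ← 0.72·10.217 = 7.356
Arc 3: start y=0.000, vy=7.356 → t=1.500, apex=2.758, x_land=56.825, impact vy=-7.356
  bounce: vy ← 0.72·7.356 = 5.296
Arc 4: start y=0.000, vy=5.296 → t=1.080, apex=1.430, x_land=66.856, impact vy=-5.296
  bounce: vy ← 0.72·5.296 = 3.813

1 2.534 10.263 23.542
2 2.083 5.320 42.893
3 1.500 2.758 56.825
4 1.080 1.430 66.856
final: 66.856 3.813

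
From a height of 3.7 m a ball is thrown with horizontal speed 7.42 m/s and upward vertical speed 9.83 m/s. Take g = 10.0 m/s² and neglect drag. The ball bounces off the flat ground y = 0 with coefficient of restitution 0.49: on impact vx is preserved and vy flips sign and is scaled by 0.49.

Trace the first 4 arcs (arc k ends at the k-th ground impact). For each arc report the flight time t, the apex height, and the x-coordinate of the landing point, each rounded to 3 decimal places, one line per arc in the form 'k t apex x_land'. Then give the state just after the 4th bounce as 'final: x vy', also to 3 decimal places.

Arc 1: start y=3.700, vy=9.830 → t=2.289, apex=8.531, x_land=16.986, impact vy=-13.062
  bounce: vy ← 0.49·13.062 = 6.401
Arc 2: start y=0.000, vy=6.401 → t=1.280, apex=2.048, x_land=26.485, impact vy=-6.401
  bounce: vy ← 0.49·6.401 = 3.136
Arc 3: start y=0.000, vy=3.136 → t=0.627, apex=0.492, x_land=31.139, impact vy=-3.136
  bounce: vy ← 0.49·3.136 = 1.537
Arc 4: start y=0.000, vy=1.537 → t=0.307, apex=0.118, x_land=33.420, impact vy=-1.537
  bounce: vy ← 0.49·1.537 = 0.753

1 2.289 8.531 16.986
2 1.280 2.048 26.485
3 0.627 0.492 31.139
4 0.307 0.118 33.420
final: 33.420 0.753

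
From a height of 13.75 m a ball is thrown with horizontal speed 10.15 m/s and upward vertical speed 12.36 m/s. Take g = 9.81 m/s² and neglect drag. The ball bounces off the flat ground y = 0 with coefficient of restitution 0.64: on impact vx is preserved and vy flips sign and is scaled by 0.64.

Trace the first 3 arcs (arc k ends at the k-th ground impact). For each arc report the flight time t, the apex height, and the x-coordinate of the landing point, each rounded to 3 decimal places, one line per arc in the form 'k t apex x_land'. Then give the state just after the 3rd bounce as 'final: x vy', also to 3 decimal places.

Arc 1: start y=13.750, vy=12.360 → t=3.355, apex=21.536, x_land=34.057, impact vy=-20.556
  bounce: vy ← 0.64·20.556 = 13.156
Arc 2: start y=0.000, vy=13.156 → t=2.682, apex=8.821, x_land=61.280, impact vy=-13.156
  bounce: vy ← 0.64·13.156 = 8.420
Arc 3: start y=0.000, vy=8.420 → t=1.717, apex=3.613, x_land=78.703, impact vy=-8.420
  bounce: vy ← 0.64·8.420 = 5.389

1 3.355 21.536 34.057
2 2.682 8.821 61.280
3 1.717 3.613 78.703
final: 78.703 5.389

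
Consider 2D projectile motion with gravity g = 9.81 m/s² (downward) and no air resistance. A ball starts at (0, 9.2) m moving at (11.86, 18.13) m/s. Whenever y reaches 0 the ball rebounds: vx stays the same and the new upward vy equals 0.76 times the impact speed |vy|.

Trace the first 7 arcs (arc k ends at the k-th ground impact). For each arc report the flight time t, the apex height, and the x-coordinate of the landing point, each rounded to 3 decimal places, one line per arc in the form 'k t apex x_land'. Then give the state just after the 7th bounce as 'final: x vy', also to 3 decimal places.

Arc 1: start y=9.200, vy=18.130 → t=4.148, apex=25.953, x_land=49.200, impact vy=-22.565
  bounce: vy ← 0.76·22.565 = 17.150
Arc 2: start y=0.000, vy=17.150 → t=3.496, apex=14.991, x_land=90.667, impact vy=-17.150
  bounce: vy ← 0.76·17.150 = 13.034
Arc 3: start y=0.000, vy=13.034 → t=2.657, apex=8.659, x_land=122.182, impact vy=-13.034
  bounce: vy ← 0.76·13.034 = 9.906
Arc 4: start y=0.000, vy=9.906 → t=2.020, apex=5.001, x_land=146.133, impact vy=-9.906
  bounce: vy ← 0.76·9.906 = 7.528
Arc 5: start y=0.000, vy=7.528 → t=1.535, apex=2.889, x_land=164.336, impact vy=-7.528
  bounce: vy ← 0.76·7.528 = 5.722
Arc 6: start y=0.000, vy=5.722 → t=1.166, apex=1.668, x_land=178.171, impact vy=-5.722
  bounce: vy ← 0.76·5.722 = 4.348
Arc 7: start y=0.000, vy=4.348 → t=0.887, apex=0.964, x_land=188.685, impact vy=-4.348
  bounce: vy ← 0.76·4.348 = 3.305

1 4.148 25.953 49.200
2 3.496 14.991 90.667
3 2.657 8.659 122.182
4 2.020 5.001 146.133
5 1.535 2.889 164.336
6 1.166 1.668 178.171
7 0.887 0.964 188.685
final: 188.685 3.305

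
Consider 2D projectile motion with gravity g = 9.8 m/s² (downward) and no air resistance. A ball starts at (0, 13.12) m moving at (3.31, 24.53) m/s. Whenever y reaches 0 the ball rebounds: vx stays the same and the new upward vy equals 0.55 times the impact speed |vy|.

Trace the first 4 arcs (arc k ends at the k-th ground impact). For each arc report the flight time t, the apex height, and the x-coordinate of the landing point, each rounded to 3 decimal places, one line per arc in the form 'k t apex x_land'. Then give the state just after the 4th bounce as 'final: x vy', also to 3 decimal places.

1 5.494 43.820 18.184
2 3.290 13.256 29.072
3 1.809 4.010 35.060
4 0.995 1.213 38.354
final: 38.354 2.682

Arc 1: start y=13.120, vy=24.530 → t=5.494, apex=43.820, x_land=18.184, impact vy=-29.307
  bounce: vy ← 0.55·29.307 = 16.119
Arc 2: start y=0.000, vy=16.119 → t=3.290, apex=13.256, x_land=29.072, impact vy=-16.119
  bounce: vy ← 0.55·16.119 = 8.865
Arc 3: start y=0.000, vy=8.865 → t=1.809, apex=4.010, x_land=35.060, impact vy=-8.865
  bounce: vy ← 0.55·8.865 = 4.876
Arc 4: start y=0.000, vy=4.876 → t=0.995, apex=1.213, x_land=38.354, impact vy=-4.876
  bounce: vy ← 0.55·4.876 = 2.682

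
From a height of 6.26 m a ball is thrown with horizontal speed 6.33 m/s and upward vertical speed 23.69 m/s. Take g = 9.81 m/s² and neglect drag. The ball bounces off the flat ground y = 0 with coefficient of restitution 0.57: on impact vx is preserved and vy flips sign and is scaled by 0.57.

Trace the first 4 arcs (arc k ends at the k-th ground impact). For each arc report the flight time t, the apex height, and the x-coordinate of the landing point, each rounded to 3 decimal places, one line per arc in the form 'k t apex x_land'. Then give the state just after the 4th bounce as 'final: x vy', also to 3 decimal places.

Arc 1: start y=6.260, vy=23.690 → t=5.081, apex=34.864, x_land=32.162, impact vy=-26.154
  bounce: vy ← 0.57·26.154 = 14.908
Arc 2: start y=0.000, vy=14.908 → t=3.039, apex=11.327, x_land=51.401, impact vy=-14.908
  bounce: vy ← 0.57·14.908 = 8.497
Arc 3: start y=0.000, vy=8.497 → t=1.732, apex=3.680, x_land=62.367, impact vy=-8.497
  bounce: vy ← 0.57·8.497 = 4.844
Arc 4: start y=0.000, vy=4.844 → t=0.987, apex=1.196, x_land=68.618, impact vy=-4.844
  bounce: vy ← 0.57·4.844 = 2.761

1 5.081 34.864 32.162
2 3.039 11.327 51.401
3 1.732 3.680 62.367
4 0.987 1.196 68.618
final: 68.618 2.761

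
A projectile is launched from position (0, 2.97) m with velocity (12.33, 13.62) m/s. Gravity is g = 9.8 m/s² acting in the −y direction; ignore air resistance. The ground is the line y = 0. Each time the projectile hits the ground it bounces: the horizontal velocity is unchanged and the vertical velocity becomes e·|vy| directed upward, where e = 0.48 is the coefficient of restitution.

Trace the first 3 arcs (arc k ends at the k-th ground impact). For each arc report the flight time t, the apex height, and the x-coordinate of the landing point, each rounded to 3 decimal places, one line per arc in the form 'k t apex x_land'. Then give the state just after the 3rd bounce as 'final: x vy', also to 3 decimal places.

1 2.983 12.435 36.778
2 1.529 2.865 55.634
3 0.734 0.660 64.685
final: 64.685 1.726

Arc 1: start y=2.970, vy=13.620 → t=2.983, apex=12.435, x_land=36.778, impact vy=-15.611
  bounce: vy ← 0.48·15.611 = 7.493
Arc 2: start y=0.000, vy=7.493 → t=1.529, apex=2.865, x_land=55.634, impact vy=-7.493
  bounce: vy ← 0.48·7.493 = 3.597
Arc 3: start y=0.000, vy=3.597 → t=0.734, apex=0.660, x_land=64.685, impact vy=-3.597
  bounce: vy ← 0.48·3.597 = 1.726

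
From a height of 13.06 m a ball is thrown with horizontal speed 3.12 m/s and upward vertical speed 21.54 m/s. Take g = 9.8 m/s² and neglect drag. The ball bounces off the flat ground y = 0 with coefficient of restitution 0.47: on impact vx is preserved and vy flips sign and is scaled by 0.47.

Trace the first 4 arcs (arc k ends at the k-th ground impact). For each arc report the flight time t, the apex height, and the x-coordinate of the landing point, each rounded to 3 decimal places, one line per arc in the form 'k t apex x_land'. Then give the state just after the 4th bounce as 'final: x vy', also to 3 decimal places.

Arc 1: start y=13.060, vy=21.540 → t=4.936, apex=36.732, x_land=15.400, impact vy=-26.832
  bounce: vy ← 0.47·26.832 = 12.611
Arc 2: start y=0.000, vy=12.611 → t=2.574, apex=8.114, x_land=23.430, impact vy=-12.611
  bounce: vy ← 0.47·12.611 = 5.927
Arc 3: start y=0.000, vy=5.927 → t=1.210, apex=1.792, x_land=27.204, impact vy=-5.927
  bounce: vy ← 0.47·5.927 = 2.786
Arc 4: start y=0.000, vy=2.786 → t=0.569, apex=0.396, x_land=28.978, impact vy=-2.786
  bounce: vy ← 0.47·2.786 = 1.309

1 4.936 36.732 15.400
2 2.574 8.114 23.430
3 1.210 1.792 27.204
4 0.569 0.396 28.978
final: 28.978 1.309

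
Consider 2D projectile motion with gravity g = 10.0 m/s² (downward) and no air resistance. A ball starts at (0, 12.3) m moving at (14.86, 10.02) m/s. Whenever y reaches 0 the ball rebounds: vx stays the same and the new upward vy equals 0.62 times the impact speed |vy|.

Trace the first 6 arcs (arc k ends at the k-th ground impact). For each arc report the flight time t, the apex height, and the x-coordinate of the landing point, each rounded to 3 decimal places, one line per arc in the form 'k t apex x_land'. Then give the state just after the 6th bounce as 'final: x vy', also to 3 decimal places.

Arc 1: start y=12.300, vy=10.020 → t=2.863, apex=17.320, x_land=42.547, impact vy=-18.612
  bounce: vy ← 0.62·18.612 = 11.539
Arc 2: start y=0.000, vy=11.539 → t=2.308, apex=6.658, x_land=76.842, impact vy=-11.539
  bounce: vy ← 0.62·11.539 = 7.154
Arc 3: start y=0.000, vy=7.154 → t=1.431, apex=2.559, x_land=98.105, impact vy=-7.154
  bounce: vy ← 0.62·7.154 = 4.436
Arc 4: start y=0.000, vy=4.436 → t=0.887, apex=0.984, x_land=111.288, impact vy=-4.436
  bounce: vy ← 0.62·4.436 = 2.750
Arc 5: start y=0.000, vy=2.750 → t=0.550, apex=0.378, x_land=119.461, impact vy=-2.750
  bounce: vy ← 0.62·2.750 = 1.705
Arc 6: start y=0.000, vy=1.705 → t=0.341, apex=0.145, x_land=124.529, impact vy=-1.705
  bounce: vy ← 0.62·1.705 = 1.057

1 2.863 17.320 42.547
2 2.308 6.658 76.842
3 1.431 2.559 98.105
4 0.887 0.984 111.288
5 0.550 0.378 119.461
6 0.341 0.145 124.529
final: 124.529 1.057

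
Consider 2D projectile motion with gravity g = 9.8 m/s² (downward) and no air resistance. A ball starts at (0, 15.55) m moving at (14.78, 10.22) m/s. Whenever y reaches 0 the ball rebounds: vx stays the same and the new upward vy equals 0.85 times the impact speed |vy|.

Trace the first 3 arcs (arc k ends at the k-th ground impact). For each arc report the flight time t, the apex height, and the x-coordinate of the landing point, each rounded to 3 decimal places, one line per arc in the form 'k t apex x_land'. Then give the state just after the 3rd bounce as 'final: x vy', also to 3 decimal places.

1 3.107 20.879 45.923
2 3.509 15.085 97.788
3 2.983 10.899 141.874
final: 141.874 12.423

Arc 1: start y=15.550, vy=10.220 → t=3.107, apex=20.879, x_land=45.923, impact vy=-20.229
  bounce: vy ← 0.85·20.229 = 17.195
Arc 2: start y=0.000, vy=17.195 → t=3.509, apex=15.085, x_land=97.788, impact vy=-17.195
  bounce: vy ← 0.85·17.195 = 14.616
Arc 3: start y=0.000, vy=14.616 → t=2.983, apex=10.899, x_land=141.874, impact vy=-14.616
  bounce: vy ← 0.85·14.616 = 12.423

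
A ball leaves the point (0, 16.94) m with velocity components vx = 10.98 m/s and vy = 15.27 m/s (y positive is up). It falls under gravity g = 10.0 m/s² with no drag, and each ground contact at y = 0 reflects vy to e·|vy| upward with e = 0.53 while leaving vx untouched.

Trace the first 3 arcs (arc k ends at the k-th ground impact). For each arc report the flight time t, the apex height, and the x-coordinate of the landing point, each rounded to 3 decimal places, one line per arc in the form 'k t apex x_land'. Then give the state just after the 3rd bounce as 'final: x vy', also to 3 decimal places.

1 3.919 28.599 43.026
2 2.535 8.033 70.861
3 1.344 2.257 85.614
final: 85.614 3.561

Arc 1: start y=16.940, vy=15.270 → t=3.919, apex=28.599, x_land=43.026, impact vy=-23.916
  bounce: vy ← 0.53·23.916 = 12.675
Arc 2: start y=0.000, vy=12.675 → t=2.535, apex=8.033, x_land=70.861, impact vy=-12.675
  bounce: vy ← 0.53·12.675 = 6.718
Arc 3: start y=0.000, vy=6.718 → t=1.344, apex=2.257, x_land=85.614, impact vy=-6.718
  bounce: vy ← 0.53·6.718 = 3.561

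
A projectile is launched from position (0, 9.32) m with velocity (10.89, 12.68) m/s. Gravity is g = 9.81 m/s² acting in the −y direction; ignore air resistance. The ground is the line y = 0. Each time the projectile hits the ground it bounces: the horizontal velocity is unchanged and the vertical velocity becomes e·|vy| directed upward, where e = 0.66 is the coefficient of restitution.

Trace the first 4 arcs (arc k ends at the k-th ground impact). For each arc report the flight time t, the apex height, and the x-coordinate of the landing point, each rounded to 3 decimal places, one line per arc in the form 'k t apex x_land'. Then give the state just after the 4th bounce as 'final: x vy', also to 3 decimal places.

1 3.182 17.515 34.654
2 2.494 7.629 61.818
3 1.646 3.323 79.746
4 1.087 1.448 91.578
final: 91.578 3.517

Arc 1: start y=9.320, vy=12.680 → t=3.182, apex=17.515, x_land=34.654, impact vy=-18.538
  bounce: vy ← 0.66·18.538 = 12.235
Arc 2: start y=0.000, vy=12.235 → t=2.494, apex=7.629, x_land=61.818, impact vy=-12.235
  bounce: vy ← 0.66·12.235 = 8.075
Arc 3: start y=0.000, vy=8.075 → t=1.646, apex=3.323, x_land=79.746, impact vy=-8.075
  bounce: vy ← 0.66·8.075 = 5.329
Arc 4: start y=0.000, vy=5.329 → t=1.087, apex=1.448, x_land=91.578, impact vy=-5.329
  bounce: vy ← 0.66·5.329 = 3.517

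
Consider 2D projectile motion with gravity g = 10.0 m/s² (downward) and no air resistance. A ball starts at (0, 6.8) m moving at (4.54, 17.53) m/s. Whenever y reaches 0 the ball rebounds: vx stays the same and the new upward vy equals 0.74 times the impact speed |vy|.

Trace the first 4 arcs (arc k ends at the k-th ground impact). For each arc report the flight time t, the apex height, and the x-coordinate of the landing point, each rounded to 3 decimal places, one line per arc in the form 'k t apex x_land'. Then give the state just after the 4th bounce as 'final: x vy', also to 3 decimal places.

Arc 1: start y=6.800, vy=17.530 → t=3.858, apex=22.165, x_land=17.517, impact vy=-21.055
  bounce: vy ← 0.74·21.055 = 15.580
Arc 2: start y=0.000, vy=15.580 → t=3.116, apex=12.138, x_land=31.665, impact vy=-15.580
  bounce: vy ← 0.74·15.580 = 11.530
Arc 3: start y=0.000, vy=11.530 → t=2.306, apex=6.647, x_land=42.133, impact vy=-11.530
  bounce: vy ← 0.74·11.530 = 8.532
Arc 4: start y=0.000, vy=8.532 → t=1.706, apex=3.640, x_land=49.880, impact vy=-8.532
  bounce: vy ← 0.74·8.532 = 6.314

1 3.858 22.165 17.517
2 3.116 12.138 31.665
3 2.306 6.647 42.133
4 1.706 3.640 49.880
final: 49.880 6.314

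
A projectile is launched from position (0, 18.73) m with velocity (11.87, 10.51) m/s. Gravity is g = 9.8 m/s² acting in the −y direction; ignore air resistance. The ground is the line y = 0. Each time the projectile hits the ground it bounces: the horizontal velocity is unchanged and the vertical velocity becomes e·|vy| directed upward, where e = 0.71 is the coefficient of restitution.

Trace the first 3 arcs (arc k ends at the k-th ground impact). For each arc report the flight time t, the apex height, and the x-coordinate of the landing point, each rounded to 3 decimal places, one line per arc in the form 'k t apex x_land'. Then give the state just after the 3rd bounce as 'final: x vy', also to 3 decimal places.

Arc 1: start y=18.730, vy=10.510 → t=3.302, apex=24.366, x_land=39.199, impact vy=-21.853
  bounce: vy ← 0.71·21.853 = 15.516
Arc 2: start y=0.000, vy=15.516 → t=3.167, apex=12.283, x_land=76.786, impact vy=-15.516
  bounce: vy ← 0.71·15.516 = 11.016
Arc 3: start y=0.000, vy=11.016 → t=2.248, apex=6.192, x_land=103.472, impact vy=-11.016
  bounce: vy ← 0.71·11.016 = 7.822

1 3.302 24.366 39.199
2 3.167 12.283 76.786
3 2.248 6.192 103.472
final: 103.472 7.822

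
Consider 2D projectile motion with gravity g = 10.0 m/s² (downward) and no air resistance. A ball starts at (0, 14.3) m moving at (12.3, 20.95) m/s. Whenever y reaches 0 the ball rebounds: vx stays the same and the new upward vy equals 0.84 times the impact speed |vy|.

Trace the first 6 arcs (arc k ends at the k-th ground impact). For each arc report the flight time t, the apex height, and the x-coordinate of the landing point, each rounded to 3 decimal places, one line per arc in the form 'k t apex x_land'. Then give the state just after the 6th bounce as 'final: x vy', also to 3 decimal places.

1 4.787 36.245 58.885
2 4.523 25.575 114.521
3 3.800 18.045 161.255
4 3.192 12.733 200.511
5 2.681 8.984 233.487
6 2.252 6.339 261.186
final: 261.186 9.458

Arc 1: start y=14.300, vy=20.950 → t=4.787, apex=36.245, x_land=58.885, impact vy=-26.924
  bounce: vy ← 0.84·26.924 = 22.616
Arc 2: start y=0.000, vy=22.616 → t=4.523, apex=25.575, x_land=114.521, impact vy=-22.616
  bounce: vy ← 0.84·22.616 = 18.998
Arc 3: start y=0.000, vy=18.998 → t=3.800, apex=18.045, x_land=161.255, impact vy=-18.998
  bounce: vy ← 0.84·18.998 = 15.958
Arc 4: start y=0.000, vy=15.958 → t=3.192, apex=12.733, x_land=200.511, impact vy=-15.958
  bounce: vy ← 0.84·15.958 = 13.405
Arc 5: start y=0.000, vy=13.405 → t=2.681, apex=8.984, x_land=233.487, impact vy=-13.405
  bounce: vy ← 0.84·13.405 = 11.260
Arc 6: start y=0.000, vy=11.260 → t=2.252, apex=6.339, x_land=261.186, impact vy=-11.260
  bounce: vy ← 0.84·11.260 = 9.458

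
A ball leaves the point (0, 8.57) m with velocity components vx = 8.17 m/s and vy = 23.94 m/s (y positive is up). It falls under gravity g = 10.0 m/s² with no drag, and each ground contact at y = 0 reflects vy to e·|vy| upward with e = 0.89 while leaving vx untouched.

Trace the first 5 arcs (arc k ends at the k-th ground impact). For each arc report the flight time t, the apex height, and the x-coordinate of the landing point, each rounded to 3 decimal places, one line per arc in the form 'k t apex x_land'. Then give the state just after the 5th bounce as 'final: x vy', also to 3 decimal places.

1 5.123 37.226 41.852
2 4.857 29.487 81.532
3 4.323 23.357 116.848
4 3.847 18.501 148.280
5 3.424 14.654 176.253
final: 176.253 15.237

Arc 1: start y=8.570, vy=23.940 → t=5.123, apex=37.226, x_land=41.852, impact vy=-27.286
  bounce: vy ← 0.89·27.286 = 24.285
Arc 2: start y=0.000, vy=24.285 → t=4.857, apex=29.487, x_land=81.532, impact vy=-24.285
  bounce: vy ← 0.89·24.285 = 21.613
Arc 3: start y=0.000, vy=21.613 → t=4.323, apex=23.357, x_land=116.848, impact vy=-21.613
  bounce: vy ← 0.89·21.613 = 19.236
Arc 4: start y=0.000, vy=19.236 → t=3.847, apex=18.501, x_land=148.280, impact vy=-19.236
  bounce: vy ← 0.89·19.236 = 17.120
Arc 5: start y=0.000, vy=17.120 → t=3.424, apex=14.654, x_land=176.253, impact vy=-17.120
  bounce: vy ← 0.89·17.120 = 15.237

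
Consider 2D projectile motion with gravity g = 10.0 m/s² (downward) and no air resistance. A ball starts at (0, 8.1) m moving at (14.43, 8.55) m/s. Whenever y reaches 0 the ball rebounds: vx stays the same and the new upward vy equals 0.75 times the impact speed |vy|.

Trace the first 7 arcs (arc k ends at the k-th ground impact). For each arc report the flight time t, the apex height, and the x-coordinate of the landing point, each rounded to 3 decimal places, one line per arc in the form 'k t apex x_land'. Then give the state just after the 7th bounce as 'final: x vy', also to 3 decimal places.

Arc 1: start y=8.100, vy=8.550 → t=2.388, apex=11.755, x_land=34.463, impact vy=-15.333
  bounce: vy ← 0.75·15.333 = 11.500
Arc 2: start y=0.000, vy=11.500 → t=2.300, apex=6.612, x_land=67.652, impact vy=-11.500
  bounce: vy ← 0.75·11.500 = 8.625
Arc 3: start y=0.000, vy=8.625 → t=1.725, apex=3.719, x_land=92.543, impact vy=-8.625
  bounce: vy ← 0.75·8.625 = 6.469
Arc 4: start y=0.000, vy=6.469 → t=1.294, apex=2.092, x_land=111.211, impact vy=-6.469
  bounce: vy ← 0.75·6.469 = 4.851
Arc 5: start y=0.000, vy=4.851 → t=0.970, apex=1.177, x_land=125.213, impact vy=-4.851
  bounce: vy ← 0.75·4.851 = 3.639
Arc 6: start y=0.000, vy=3.639 → t=0.728, apex=0.662, x_land=135.714, impact vy=-3.639
  bounce: vy ← 0.75·3.639 = 2.729
Arc 7: start y=0.000, vy=2.729 → t=0.546, apex=0.372, x_land=143.590, impact vy=-2.729
  bounce: vy ← 0.75·2.729 = 2.047

1 2.388 11.755 34.463
2 2.300 6.612 67.652
3 1.725 3.719 92.543
4 1.294 2.092 111.211
5 0.970 1.177 125.213
6 0.728 0.662 135.714
7 0.546 0.372 143.590
final: 143.590 2.047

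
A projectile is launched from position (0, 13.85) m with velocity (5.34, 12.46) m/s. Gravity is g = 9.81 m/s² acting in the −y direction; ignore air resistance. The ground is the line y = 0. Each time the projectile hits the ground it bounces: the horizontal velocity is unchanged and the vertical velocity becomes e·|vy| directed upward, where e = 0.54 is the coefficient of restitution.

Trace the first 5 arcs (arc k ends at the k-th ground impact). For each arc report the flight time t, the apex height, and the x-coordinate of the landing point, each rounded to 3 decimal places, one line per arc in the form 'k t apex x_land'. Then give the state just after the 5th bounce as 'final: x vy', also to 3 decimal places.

Arc 1: start y=13.850, vy=12.460 → t=3.377, apex=21.763, x_land=18.031, impact vy=-20.664
  bounce: vy ← 0.54·20.664 = 11.158
Arc 2: start y=0.000, vy=11.158 → t=2.275, apex=6.346, x_land=30.179, impact vy=-11.158
  bounce: vy ← 0.54·11.158 = 6.026
Arc 3: start y=0.000, vy=6.026 → t=1.228, apex=1.851, x_land=36.739, impact vy=-6.026
  bounce: vy ← 0.54·6.026 = 3.254
Arc 4: start y=0.000, vy=3.254 → t=0.663, apex=0.540, x_land=40.281, impact vy=-3.254
  bounce: vy ← 0.54·3.254 = 1.757
Arc 5: start y=0.000, vy=1.757 → t=0.358, apex=0.157, x_land=42.194, impact vy=-1.757
  bounce: vy ← 0.54·1.757 = 0.949

1 3.377 21.763 18.031
2 2.275 6.346 30.179
3 1.228 1.851 36.739
4 0.663 0.540 40.281
5 0.358 0.157 42.194
final: 42.194 0.949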